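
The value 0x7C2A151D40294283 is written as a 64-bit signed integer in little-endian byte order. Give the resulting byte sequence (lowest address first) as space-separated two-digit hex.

83 42 29 40 1D 15 2A 7C

Split into bytes (most-significant first): 7C 2A 15 1D 40 29 42 83.
Little-endian: lowest address holds the least-significant byte.
So at ascending addresses the bytes are 83 42 29 40 1D 15 2A 7C.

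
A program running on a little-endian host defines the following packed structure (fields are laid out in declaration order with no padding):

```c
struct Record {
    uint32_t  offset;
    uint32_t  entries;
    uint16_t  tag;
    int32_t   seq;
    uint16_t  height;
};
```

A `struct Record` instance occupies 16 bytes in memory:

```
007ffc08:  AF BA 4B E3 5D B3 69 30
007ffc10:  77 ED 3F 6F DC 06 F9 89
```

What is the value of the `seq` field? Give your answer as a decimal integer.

`seq` follows `offset` (4 B), `entries` (4 B), `tag` (2 B), so it starts at offset 4 + 4 + 2 = 10 and occupies 4 bytes.
Bytes at offsets 10..13: 3F 6F DC 06.
In little-endian order the low byte comes first in memory.
Reassemble most-significant byte first: 06 DC 6F 3F → 0x06DC6F3F.
0x06DC6F3F = 115109695.

115109695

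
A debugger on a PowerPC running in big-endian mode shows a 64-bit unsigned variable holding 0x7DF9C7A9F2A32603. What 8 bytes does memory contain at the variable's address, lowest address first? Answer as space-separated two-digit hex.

7D F9 C7 A9 F2 A3 26 03

Split into bytes (most-significant first): 7D F9 C7 A9 F2 A3 26 03.
Big-endian: lowest address holds the most-significant byte.
So the memory order matches the most-significant-first order: 7D F9 C7 A9 F2 A3 26 03.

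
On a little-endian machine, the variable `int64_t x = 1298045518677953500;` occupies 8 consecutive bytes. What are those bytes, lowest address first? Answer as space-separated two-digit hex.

1298045518677953500 in hexadecimal, padded to 64 bits, is 0x120395859B164BDC.
Split into bytes (most-significant first): 12 03 95 85 9B 16 4B DC.
In little-endian order the low byte comes first in memory.
So at ascending addresses the bytes are DC 4B 16 9B 85 95 03 12.

DC 4B 16 9B 85 95 03 12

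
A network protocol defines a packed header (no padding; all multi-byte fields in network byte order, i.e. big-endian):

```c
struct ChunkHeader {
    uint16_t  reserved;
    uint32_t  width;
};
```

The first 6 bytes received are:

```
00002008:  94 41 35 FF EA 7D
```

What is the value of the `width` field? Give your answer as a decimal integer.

`width` follows `reserved` (2 bytes), so it starts at byte offset 2 and occupies 4 bytes.
Bytes at offsets 2..5: 35 FF EA 7D.
In big-endian order the high byte comes first in memory.
The bytes are already most-significant first: 0x35FFEA7D.
0x35FFEA7D = 905964157.

905964157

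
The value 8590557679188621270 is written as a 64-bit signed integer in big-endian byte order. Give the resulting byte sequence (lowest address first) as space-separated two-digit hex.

77 37 CA B1 CA 8A B7 D6

8590557679188621270 in hexadecimal, padded to 64 bits, is 0x7737CAB1CA8AB7D6.
Split into bytes (most-significant first): 77 37 CA B1 CA 8A B7 D6.
Big-endian stores the most-significant byte at the lowest address.
So the memory order matches the most-significant-first order: 77 37 CA B1 CA 8A B7 D6.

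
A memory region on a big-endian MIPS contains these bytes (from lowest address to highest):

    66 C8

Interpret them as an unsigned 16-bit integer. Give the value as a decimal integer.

26312

Big-endian: lowest address holds the most-significant byte.
The bytes are already most-significant first: 0x66C8.
0x66C8 = 26312.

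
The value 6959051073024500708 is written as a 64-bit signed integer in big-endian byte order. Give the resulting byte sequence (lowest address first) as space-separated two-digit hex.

60 93 84 14 8D 6D 23 E4

6959051073024500708 in hexadecimal, padded to 64 bits, is 0x609384148D6D23E4.
Split into bytes (most-significant first): 60 93 84 14 8D 6D 23 E4.
Big-endian: lowest address holds the most-significant byte.
So the memory order matches the most-significant-first order: 60 93 84 14 8D 6D 23 E4.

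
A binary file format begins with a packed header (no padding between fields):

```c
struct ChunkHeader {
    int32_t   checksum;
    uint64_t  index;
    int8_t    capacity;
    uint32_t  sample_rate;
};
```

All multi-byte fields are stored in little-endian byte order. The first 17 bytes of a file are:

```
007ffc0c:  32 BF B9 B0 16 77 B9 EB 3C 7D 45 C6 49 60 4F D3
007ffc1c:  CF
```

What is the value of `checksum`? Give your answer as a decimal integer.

`checksum` is the first field, at byte offset 0, occupying 4 bytes.
Bytes at offsets 0..3: 32 BF B9 B0.
In little-endian order the low byte comes first in memory.
Reassemble most-significant byte first: B0 B9 BF 32 → 0xB0B9BF32.
Top bit is set, so as a signed 32-bit value this is 0xB0B9BF32 − 2^32 = -1330004174.

-1330004174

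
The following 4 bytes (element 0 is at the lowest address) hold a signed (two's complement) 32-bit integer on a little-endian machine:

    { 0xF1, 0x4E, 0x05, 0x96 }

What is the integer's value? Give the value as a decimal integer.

Little-endian stores the least-significant byte at the lowest address.
Reassemble most-significant byte first: 96 05 4E F1 → 0x96054EF1.
Top bit is set, so as a signed 32-bit value this is 0x96054EF1 − 2^32 = -1778037007.

-1778037007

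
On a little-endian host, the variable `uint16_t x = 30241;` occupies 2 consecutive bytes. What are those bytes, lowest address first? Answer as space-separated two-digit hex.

30241 in hexadecimal, padded to 16 bits, is 0x7621.
Split into bytes (most-significant first): 76 21.
In little-endian order the low byte comes first in memory.
So at ascending addresses the bytes are 21 76.

21 76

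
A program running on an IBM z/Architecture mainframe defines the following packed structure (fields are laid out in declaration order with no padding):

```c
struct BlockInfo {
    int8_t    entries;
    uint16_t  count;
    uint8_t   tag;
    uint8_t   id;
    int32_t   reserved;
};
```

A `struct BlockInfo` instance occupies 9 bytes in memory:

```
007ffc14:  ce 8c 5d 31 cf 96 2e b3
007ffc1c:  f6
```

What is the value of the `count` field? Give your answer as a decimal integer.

`count` follows `entries` (1 byte), so it starts at byte offset 1 and occupies 2 bytes.
Bytes at offsets 1..2: 8C 5D.
In big-endian order the high byte comes first in memory.
The bytes are already most-significant first: 0x8C5D.
0x8C5D = 35933.

35933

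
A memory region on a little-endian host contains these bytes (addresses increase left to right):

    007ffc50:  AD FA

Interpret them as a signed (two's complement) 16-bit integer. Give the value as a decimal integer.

Little-endian: lowest address holds the least-significant byte.
Reassemble most-significant byte first: FA AD → 0xFAAD.
Top bit is set, so as a signed 16-bit value this is 0xFAAD − 2^16 = -1363.

-1363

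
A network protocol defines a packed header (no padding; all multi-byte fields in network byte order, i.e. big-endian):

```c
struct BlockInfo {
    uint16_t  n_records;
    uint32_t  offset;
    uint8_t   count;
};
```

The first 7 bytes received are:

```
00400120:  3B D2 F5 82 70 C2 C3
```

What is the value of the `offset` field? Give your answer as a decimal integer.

4118966466

`offset` follows `n_records` (2 bytes), so it starts at byte offset 2 and occupies 4 bytes.
Bytes at offsets 2..5: F5 82 70 C2.
Big-endian stores the most-significant byte at the lowest address.
The bytes are already most-significant first: 0xF58270C2.
0xF58270C2 = 4118966466.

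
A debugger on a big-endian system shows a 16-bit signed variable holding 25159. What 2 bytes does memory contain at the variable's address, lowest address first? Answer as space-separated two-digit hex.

25159 in hexadecimal, padded to 16 bits, is 0x6247.
Split into bytes (most-significant first): 62 47.
Big-endian: lowest address holds the most-significant byte.
So the memory order matches the most-significant-first order: 62 47.

62 47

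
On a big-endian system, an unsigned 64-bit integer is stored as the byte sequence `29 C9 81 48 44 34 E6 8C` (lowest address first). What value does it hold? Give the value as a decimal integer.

3011079973255833228

In big-endian order the high byte comes first in memory.
The bytes are already most-significant first: 0x29C981484434E68C.
0x29C981484434E68C = 3011079973255833228.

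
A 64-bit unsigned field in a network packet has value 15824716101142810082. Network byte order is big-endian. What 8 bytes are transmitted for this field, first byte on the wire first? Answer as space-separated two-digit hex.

DB 9C AF 73 78 05 8D E2

15824716101142810082 in hexadecimal, padded to 64 bits, is 0xDB9CAF7378058DE2.
Split into bytes (most-significant first): DB 9C AF 73 78 05 8D E2.
Big-endian stores the most-significant byte at the lowest address.
So the memory order matches the most-significant-first order: DB 9C AF 73 78 05 8D E2.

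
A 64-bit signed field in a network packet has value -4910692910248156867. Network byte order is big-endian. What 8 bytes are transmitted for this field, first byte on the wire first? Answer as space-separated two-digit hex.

BB D9 B6 D0 EB A1 21 3D

Two's complement of -4910692910248156867 in 64 bits: 4910692910248156867 = 0x4426492F145EDEC3; invert → 0xBBD9B6D0EBA1213C; add 1 → 0xBBD9B6D0EBA1213D.
Split into bytes (most-significant first): BB D9 B6 D0 EB A1 21 3D.
In big-endian order the high byte comes first in memory.
So the memory order matches the most-significant-first order: BB D9 B6 D0 EB A1 21 3D.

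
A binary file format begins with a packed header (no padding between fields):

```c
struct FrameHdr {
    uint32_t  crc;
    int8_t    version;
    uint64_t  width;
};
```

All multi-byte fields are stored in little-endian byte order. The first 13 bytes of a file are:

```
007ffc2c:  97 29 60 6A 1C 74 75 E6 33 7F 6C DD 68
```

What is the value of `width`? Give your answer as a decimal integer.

7556315043384948084

`width` follows `crc` (4 B), `version` (1 B), so it starts at offset 4 + 1 = 5 and occupies 8 bytes.
Bytes at offsets 5..12: 74 75 E6 33 7F 6C DD 68.
Little-endian: lowest address holds the least-significant byte.
Reassemble most-significant byte first: 68 DD 6C 7F 33 E6 75 74 → 0x68DD6C7F33E67574.
0x68DD6C7F33E67574 = 7556315043384948084.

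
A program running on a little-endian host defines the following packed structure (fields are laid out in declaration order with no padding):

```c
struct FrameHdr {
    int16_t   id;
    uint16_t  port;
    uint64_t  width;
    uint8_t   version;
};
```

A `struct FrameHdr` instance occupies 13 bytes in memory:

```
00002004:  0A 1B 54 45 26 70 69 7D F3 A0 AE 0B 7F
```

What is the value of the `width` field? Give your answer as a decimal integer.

841787148006420518

`width` follows `id` (2 B), `port` (2 B), so it starts at offset 2 + 2 = 4 and occupies 8 bytes.
Bytes at offsets 4..11: 26 70 69 7D F3 A0 AE 0B.
In little-endian order the low byte comes first in memory.
Reassemble most-significant byte first: 0B AE A0 F3 7D 69 70 26 → 0x0BAEA0F37D697026.
0x0BAEA0F37D697026 = 841787148006420518.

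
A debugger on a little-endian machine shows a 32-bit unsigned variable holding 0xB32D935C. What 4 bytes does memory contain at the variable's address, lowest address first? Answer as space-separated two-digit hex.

5C 93 2D B3

Split into bytes (most-significant first): B3 2D 93 5C.
Little-endian stores the least-significant byte at the lowest address.
So at ascending addresses the bytes are 5C 93 2D B3.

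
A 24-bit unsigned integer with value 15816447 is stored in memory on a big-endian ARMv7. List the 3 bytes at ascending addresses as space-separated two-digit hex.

15816447 in hexadecimal, padded to 24 bits, is 0xF156FF.
Split into bytes (most-significant first): F1 56 FF.
Big-endian: lowest address holds the most-significant byte.
So the memory order matches the most-significant-first order: F1 56 FF.

F1 56 FF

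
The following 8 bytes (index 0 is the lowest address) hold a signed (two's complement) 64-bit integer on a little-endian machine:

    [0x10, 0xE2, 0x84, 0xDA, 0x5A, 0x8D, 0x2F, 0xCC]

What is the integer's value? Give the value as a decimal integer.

Little-endian: lowest address holds the least-significant byte.
Reassemble most-significant byte first: CC 2F 8D 5A DA 84 E2 10 → 0xCC2F8D5ADA84E210.
Top bit is set, so as a signed 64-bit value this is 0xCC2F8D5ADA84E210 − 2^64 = -3733610144714137072.

-3733610144714137072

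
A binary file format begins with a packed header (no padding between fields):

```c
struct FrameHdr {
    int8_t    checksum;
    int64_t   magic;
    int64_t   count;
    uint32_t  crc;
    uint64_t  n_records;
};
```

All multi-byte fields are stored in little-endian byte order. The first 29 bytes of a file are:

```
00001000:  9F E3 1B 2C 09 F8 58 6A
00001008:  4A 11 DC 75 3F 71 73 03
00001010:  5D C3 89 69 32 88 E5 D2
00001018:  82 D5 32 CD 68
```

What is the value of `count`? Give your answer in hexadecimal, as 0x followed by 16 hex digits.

0x5D0373713F75DC11

`count` follows `checksum` (1 B), `magic` (8 B), so it starts at offset 1 + 8 = 9 and occupies 8 bytes.
Bytes at offsets 9..16: 11 DC 75 3F 71 73 03 5D.
In little-endian order the low byte comes first in memory.
Reassemble most-significant byte first: 5D 03 73 71 3F 75 DC 11 → 0x5D0373713F75DC11.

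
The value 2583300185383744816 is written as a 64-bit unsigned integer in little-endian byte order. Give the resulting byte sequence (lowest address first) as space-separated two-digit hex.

2583300185383744816 in hexadecimal, padded to 64 bits, is 0x23D9B9D4E9FFB530.
Split into bytes (most-significant first): 23 D9 B9 D4 E9 FF B5 30.
Little-endian: lowest address holds the least-significant byte.
So at ascending addresses the bytes are 30 B5 FF E9 D4 B9 D9 23.

30 B5 FF E9 D4 B9 D9 23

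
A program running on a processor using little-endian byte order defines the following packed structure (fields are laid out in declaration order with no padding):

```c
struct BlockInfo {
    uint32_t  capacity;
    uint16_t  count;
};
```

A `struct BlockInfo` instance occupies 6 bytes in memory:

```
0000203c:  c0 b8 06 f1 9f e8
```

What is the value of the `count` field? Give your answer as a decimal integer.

`count` follows `capacity` (4 bytes), so it starts at byte offset 4 and occupies 2 bytes.
Bytes at offsets 4..5: 9F E8.
In little-endian order the low byte comes first in memory.
Reassemble most-significant byte first: E8 9F → 0xE89F.
0xE89F = 59551.

59551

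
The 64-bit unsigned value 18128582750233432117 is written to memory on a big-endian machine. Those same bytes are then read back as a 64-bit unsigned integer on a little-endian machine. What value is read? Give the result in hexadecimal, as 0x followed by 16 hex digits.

18128582750233432117 in 64-bit hexadecimal is 0xFB95A9F644F01035.
Stored big-endian, the bytes at ascending addresses are FB 95 A9 F6 44 F0 10 35.
Read back as little-endian, the first byte is least significant, giving 0x3510F044F6A995FB.

0x3510F044F6A995FB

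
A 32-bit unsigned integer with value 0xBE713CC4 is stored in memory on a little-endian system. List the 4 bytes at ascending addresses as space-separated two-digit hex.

C4 3C 71 BE

Split into bytes (most-significant first): BE 71 3C C4.
Little-endian: lowest address holds the least-significant byte.
So at ascending addresses the bytes are C4 3C 71 BE.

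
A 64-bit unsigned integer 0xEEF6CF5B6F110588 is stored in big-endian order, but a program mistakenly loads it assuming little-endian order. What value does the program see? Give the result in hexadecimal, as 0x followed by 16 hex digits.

Stored big-endian, the bytes at ascending addresses are EE F6 CF 5B 6F 11 05 88.
Read back as little-endian, the first byte is least significant, giving 0x8805116F5BCFF6EE.

0x8805116F5BCFF6EE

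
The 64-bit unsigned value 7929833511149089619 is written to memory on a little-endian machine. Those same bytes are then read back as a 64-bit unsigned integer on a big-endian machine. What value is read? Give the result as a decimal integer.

6031172540379761774

7929833511149089619 in 64-bit hexadecimal is 0x6E0C6D907807B353.
Stored little-endian, the bytes at ascending addresses are 53 B3 07 78 90 6D 0C 6E.
Read back as big-endian, the last byte is least significant, giving 0x53B30778906D0C6E.
0x53B30778906D0C6E = 6031172540379761774.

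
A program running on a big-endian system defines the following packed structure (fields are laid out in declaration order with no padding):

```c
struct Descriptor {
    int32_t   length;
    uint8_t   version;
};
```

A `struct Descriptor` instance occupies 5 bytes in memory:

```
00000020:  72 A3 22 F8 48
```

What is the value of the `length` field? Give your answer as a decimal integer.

1923293944

`length` is the first field, at byte offset 0, occupying 4 bytes.
Bytes at offsets 0..3: 72 A3 22 F8.
In big-endian order the high byte comes first in memory.
The bytes are already most-significant first: 0x72A322F8.
0x72A322F8 = 1923293944.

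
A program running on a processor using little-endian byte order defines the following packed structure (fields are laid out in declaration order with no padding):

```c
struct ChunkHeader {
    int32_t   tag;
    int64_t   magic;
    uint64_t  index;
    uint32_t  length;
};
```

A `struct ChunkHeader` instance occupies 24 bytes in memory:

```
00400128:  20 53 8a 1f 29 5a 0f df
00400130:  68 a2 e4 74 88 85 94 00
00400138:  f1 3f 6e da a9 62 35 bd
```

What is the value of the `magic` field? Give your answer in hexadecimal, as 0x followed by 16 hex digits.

0x74E4A268DF0F5A29

`magic` follows `tag` (4 bytes), so it starts at byte offset 4 and occupies 8 bytes.
Bytes at offsets 4..11: 29 5A 0F DF 68 A2 E4 74.
In little-endian order the low byte comes first in memory.
Reassemble most-significant byte first: 74 E4 A2 68 DF 0F 5A 29 → 0x74E4A268DF0F5A29.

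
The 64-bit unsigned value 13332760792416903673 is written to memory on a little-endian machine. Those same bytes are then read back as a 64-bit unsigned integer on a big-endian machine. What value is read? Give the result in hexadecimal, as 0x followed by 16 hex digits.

13332760792416903673 in 64-bit hexadecimal is 0xB9077B4CFB43E1F9.
Stored little-endian, the bytes at ascending addresses are F9 E1 43 FB 4C 7B 07 B9.
Read back as big-endian, the last byte is least significant, giving 0xF9E143FB4C7B07B9.

0xF9E143FB4C7B07B9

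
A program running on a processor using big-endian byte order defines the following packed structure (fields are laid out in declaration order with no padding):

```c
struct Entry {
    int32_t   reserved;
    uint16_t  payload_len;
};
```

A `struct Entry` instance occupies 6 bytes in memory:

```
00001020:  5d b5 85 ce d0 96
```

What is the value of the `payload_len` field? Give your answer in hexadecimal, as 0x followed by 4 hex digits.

0xD096

`payload_len` follows `reserved` (4 bytes), so it starts at byte offset 4 and occupies 2 bytes.
Bytes at offsets 4..5: D0 96.
Big-endian: lowest address holds the most-significant byte.
The bytes are already most-significant first: 0xD096.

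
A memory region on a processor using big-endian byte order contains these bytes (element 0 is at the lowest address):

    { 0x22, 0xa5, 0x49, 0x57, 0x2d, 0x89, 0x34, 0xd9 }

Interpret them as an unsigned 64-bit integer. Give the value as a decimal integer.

In big-endian order the high byte comes first in memory.
The bytes are already most-significant first: 0x22A549572D8934D9.
0x22A549572D8934D9 = 2496482207221757145.

2496482207221757145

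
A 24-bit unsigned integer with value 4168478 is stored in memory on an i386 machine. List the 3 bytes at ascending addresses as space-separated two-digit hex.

1E 9B 3F

4168478 in hexadecimal, padded to 24 bits, is 0x3F9B1E.
Split into bytes (most-significant first): 3F 9B 1E.
Little-endian: lowest address holds the least-significant byte.
So at ascending addresses the bytes are 1E 9B 3F.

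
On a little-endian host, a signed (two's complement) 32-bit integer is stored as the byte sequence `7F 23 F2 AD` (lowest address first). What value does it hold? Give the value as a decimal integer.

Little-endian stores the least-significant byte at the lowest address.
Reassemble most-significant byte first: AD F2 23 7F → 0xADF2237F.
Top bit is set, so as a signed 32-bit value this is 0xADF2237F − 2^32 = -1376640129.

-1376640129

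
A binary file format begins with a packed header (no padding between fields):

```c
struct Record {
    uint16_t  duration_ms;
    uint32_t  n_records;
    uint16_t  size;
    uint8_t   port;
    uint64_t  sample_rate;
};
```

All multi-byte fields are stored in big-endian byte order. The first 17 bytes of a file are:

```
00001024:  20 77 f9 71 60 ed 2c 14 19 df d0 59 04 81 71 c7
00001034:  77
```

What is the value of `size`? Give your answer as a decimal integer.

`size` follows `duration_ms` (2 B), `n_records` (4 B), so it starts at offset 2 + 4 = 6 and occupies 2 bytes.
Bytes at offsets 6..7: 2C 14.
Big-endian stores the most-significant byte at the lowest address.
The bytes are already most-significant first: 0x2C14.
0x2C14 = 11284.

11284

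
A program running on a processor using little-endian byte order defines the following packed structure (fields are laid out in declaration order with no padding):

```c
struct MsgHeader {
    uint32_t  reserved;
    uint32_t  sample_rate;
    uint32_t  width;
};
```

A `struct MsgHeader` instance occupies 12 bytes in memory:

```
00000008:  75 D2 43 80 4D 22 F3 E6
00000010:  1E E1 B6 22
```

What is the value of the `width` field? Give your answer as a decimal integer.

582410526

`width` follows `reserved` (4 B), `sample_rate` (4 B), so it starts at offset 4 + 4 = 8 and occupies 4 bytes.
Bytes at offsets 8..11: 1E E1 B6 22.
In little-endian order the low byte comes first in memory.
Reassemble most-significant byte first: 22 B6 E1 1E → 0x22B6E11E.
0x22B6E11E = 582410526.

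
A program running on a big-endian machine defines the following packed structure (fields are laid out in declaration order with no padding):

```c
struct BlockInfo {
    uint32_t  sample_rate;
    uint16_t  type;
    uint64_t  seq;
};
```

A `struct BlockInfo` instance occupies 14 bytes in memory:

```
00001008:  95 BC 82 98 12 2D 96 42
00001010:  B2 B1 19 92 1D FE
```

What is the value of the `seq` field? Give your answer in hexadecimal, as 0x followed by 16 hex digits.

`seq` follows `sample_rate` (4 B), `type` (2 B), so it starts at offset 4 + 2 = 6 and occupies 8 bytes.
Bytes at offsets 6..13: 96 42 B2 B1 19 92 1D FE.
Big-endian stores the most-significant byte at the lowest address.
The bytes are already most-significant first: 0x9642B2B119921DFE.

0x9642B2B119921DFE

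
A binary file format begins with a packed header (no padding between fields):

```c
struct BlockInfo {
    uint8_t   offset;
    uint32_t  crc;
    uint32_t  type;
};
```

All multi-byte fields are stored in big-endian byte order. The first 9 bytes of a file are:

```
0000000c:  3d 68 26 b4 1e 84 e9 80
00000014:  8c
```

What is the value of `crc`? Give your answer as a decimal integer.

1747366942

`crc` follows `offset` (1 byte), so it starts at byte offset 1 and occupies 4 bytes.
Bytes at offsets 1..4: 68 26 B4 1E.
Big-endian: lowest address holds the most-significant byte.
The bytes are already most-significant first: 0x6826B41E.
0x6826B41E = 1747366942.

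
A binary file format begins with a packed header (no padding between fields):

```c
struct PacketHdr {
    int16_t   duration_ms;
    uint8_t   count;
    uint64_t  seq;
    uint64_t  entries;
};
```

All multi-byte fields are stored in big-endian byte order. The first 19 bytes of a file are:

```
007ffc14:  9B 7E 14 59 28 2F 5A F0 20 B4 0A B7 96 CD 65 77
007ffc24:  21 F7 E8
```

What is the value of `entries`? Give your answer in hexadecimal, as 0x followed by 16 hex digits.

0xB796CD657721F7E8

`entries` follows `duration_ms` (2 B), `count` (1 B), `seq` (8 B), so it starts at offset 2 + 1 + 8 = 11 and occupies 8 bytes.
Bytes at offsets 11..18: B7 96 CD 65 77 21 F7 E8.
Big-endian: lowest address holds the most-significant byte.
The bytes are already most-significant first: 0xB796CD657721F7E8.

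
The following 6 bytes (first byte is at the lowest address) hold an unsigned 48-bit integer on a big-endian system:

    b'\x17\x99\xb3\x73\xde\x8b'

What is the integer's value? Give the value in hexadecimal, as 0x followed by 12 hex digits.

In big-endian order the high byte comes first in memory.
The bytes are already most-significant first: 0x1799B373DE8B.

0x1799B373DE8B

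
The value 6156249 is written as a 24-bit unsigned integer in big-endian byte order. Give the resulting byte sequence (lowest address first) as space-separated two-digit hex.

5D EF D9

6156249 in hexadecimal, padded to 24 bits, is 0x5DEFD9.
Split into bytes (most-significant first): 5D EF D9.
Big-endian: lowest address holds the most-significant byte.
So the memory order matches the most-significant-first order: 5D EF D9.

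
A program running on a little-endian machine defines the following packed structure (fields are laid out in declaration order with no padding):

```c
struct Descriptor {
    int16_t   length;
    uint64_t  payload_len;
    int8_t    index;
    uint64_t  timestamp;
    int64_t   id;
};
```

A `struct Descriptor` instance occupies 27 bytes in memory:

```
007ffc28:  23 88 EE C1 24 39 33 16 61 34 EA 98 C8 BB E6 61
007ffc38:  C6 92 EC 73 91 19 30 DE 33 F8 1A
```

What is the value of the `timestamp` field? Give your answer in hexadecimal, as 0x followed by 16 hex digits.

0xEC92C661E6BBC898

`timestamp` follows `length` (2 B), `payload_len` (8 B), `index` (1 B), so it starts at offset 2 + 8 + 1 = 11 and occupies 8 bytes.
Bytes at offsets 11..18: 98 C8 BB E6 61 C6 92 EC.
Little-endian: lowest address holds the least-significant byte.
Reassemble most-significant byte first: EC 92 C6 61 E6 BB C8 98 → 0xEC92C661E6BBC898.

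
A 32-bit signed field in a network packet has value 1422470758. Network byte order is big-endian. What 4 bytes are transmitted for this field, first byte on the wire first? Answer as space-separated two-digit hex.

1422470758 in hexadecimal, padded to 32 bits, is 0x54C92E66.
Split into bytes (most-significant first): 54 C9 2E 66.
Big-endian: lowest address holds the most-significant byte.
So the memory order matches the most-significant-first order: 54 C9 2E 66.

54 C9 2E 66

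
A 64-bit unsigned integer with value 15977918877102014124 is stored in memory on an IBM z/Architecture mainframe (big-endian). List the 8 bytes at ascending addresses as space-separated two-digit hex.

DD BC F8 90 67 AC 7E AC

15977918877102014124 in hexadecimal, padded to 64 bits, is 0xDDBCF89067AC7EAC.
Split into bytes (most-significant first): DD BC F8 90 67 AC 7E AC.
In big-endian order the high byte comes first in memory.
So the memory order matches the most-significant-first order: DD BC F8 90 67 AC 7E AC.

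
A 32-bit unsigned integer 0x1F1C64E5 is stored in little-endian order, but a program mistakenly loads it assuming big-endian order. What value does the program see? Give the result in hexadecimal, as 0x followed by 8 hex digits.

0xE5641C1F

Stored little-endian, the bytes at ascending addresses are E5 64 1C 1F.
Read back as big-endian, the last byte is least significant, giving 0xE5641C1F.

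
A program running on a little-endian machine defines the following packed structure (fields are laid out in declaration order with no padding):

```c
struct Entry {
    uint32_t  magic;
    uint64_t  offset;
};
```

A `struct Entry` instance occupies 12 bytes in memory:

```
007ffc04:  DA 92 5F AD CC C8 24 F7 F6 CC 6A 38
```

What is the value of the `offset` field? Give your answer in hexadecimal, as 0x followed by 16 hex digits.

0x386ACCF6F724C8CC

`offset` follows `magic` (4 bytes), so it starts at byte offset 4 and occupies 8 bytes.
Bytes at offsets 4..11: CC C8 24 F7 F6 CC 6A 38.
Little-endian stores the least-significant byte at the lowest address.
Reassemble most-significant byte first: 38 6A CC F6 F7 24 C8 CC → 0x386ACCF6F724C8CC.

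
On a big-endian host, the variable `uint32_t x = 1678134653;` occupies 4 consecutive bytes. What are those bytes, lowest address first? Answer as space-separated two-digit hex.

1678134653 in hexadecimal, padded to 32 bits, is 0x64064D7D.
Split into bytes (most-significant first): 64 06 4D 7D.
Big-endian: lowest address holds the most-significant byte.
So the memory order matches the most-significant-first order: 64 06 4D 7D.

64 06 4D 7D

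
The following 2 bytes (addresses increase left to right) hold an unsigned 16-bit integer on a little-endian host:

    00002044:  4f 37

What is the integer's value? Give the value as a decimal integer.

Little-endian: lowest address holds the least-significant byte.
Reassemble most-significant byte first: 37 4F → 0x374F.
0x374F = 14159.

14159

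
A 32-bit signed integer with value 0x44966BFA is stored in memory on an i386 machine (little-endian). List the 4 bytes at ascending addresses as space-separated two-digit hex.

Split into bytes (most-significant first): 44 96 6B FA.
Little-endian stores the least-significant byte at the lowest address.
So at ascending addresses the bytes are FA 6B 96 44.

FA 6B 96 44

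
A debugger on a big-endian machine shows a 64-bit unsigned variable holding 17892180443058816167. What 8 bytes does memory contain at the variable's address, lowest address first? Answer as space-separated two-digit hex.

F8 4D CB 50 ED B6 44 A7

17892180443058816167 in hexadecimal, padded to 64 bits, is 0xF84DCB50EDB644A7.
Split into bytes (most-significant first): F8 4D CB 50 ED B6 44 A7.
In big-endian order the high byte comes first in memory.
So the memory order matches the most-significant-first order: F8 4D CB 50 ED B6 44 A7.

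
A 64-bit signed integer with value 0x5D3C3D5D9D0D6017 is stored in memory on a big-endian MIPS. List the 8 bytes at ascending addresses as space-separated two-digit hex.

Split into bytes (most-significant first): 5D 3C 3D 5D 9D 0D 60 17.
Big-endian stores the most-significant byte at the lowest address.
So the memory order matches the most-significant-first order: 5D 3C 3D 5D 9D 0D 60 17.

5D 3C 3D 5D 9D 0D 60 17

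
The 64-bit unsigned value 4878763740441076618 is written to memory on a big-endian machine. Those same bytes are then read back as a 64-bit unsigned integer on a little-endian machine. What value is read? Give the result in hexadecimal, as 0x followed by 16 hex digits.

0x8AE30BECC5D9B443

4878763740441076618 in 64-bit hexadecimal is 0x43B4D9C5EC0BE38A.
Stored big-endian, the bytes at ascending addresses are 43 B4 D9 C5 EC 0B E3 8A.
Read back as little-endian, the first byte is least significant, giving 0x8AE30BECC5D9B443.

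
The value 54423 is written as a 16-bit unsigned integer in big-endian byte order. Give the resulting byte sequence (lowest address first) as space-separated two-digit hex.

54423 in hexadecimal, padded to 16 bits, is 0xD497.
Split into bytes (most-significant first): D4 97.
In big-endian order the high byte comes first in memory.
So the memory order matches the most-significant-first order: D4 97.

D4 97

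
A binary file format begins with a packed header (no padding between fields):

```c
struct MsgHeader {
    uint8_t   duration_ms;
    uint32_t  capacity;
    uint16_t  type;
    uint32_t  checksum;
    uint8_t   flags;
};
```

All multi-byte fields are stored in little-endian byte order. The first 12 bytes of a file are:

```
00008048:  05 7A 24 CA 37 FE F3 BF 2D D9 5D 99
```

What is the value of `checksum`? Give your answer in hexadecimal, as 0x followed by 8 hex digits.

0x5DD92DBF

`checksum` follows `duration_ms` (1 B), `capacity` (4 B), `type` (2 B), so it starts at offset 1 + 4 + 2 = 7 and occupies 4 bytes.
Bytes at offsets 7..10: BF 2D D9 5D.
In little-endian order the low byte comes first in memory.
Reassemble most-significant byte first: 5D D9 2D BF → 0x5DD92DBF.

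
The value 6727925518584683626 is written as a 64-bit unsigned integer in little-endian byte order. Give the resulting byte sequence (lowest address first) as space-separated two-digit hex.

6727925518584683626 in hexadecimal, padded to 64 bits, is 0x5D5E649CF2869C6A.
Split into bytes (most-significant first): 5D 5E 64 9C F2 86 9C 6A.
In little-endian order the low byte comes first in memory.
So at ascending addresses the bytes are 6A 9C 86 F2 9C 64 5E 5D.

6A 9C 86 F2 9C 64 5E 5D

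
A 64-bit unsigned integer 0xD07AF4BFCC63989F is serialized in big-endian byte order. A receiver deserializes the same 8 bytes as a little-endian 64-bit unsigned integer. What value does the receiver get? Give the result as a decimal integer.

Stored big-endian, the bytes at ascending addresses are D0 7A F4 BF CC 63 98 9F.
Read back as little-endian, the first byte is least significant, giving 0x9F9863CCBFF47AD0.
0x9F9863CCBFF47AD0 = 11500051379535510224.

11500051379535510224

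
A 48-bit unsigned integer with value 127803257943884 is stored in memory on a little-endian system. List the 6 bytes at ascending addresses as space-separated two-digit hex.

127803257943884 in hexadecimal, padded to 48 bits, is 0x743C83CA774C.
Split into bytes (most-significant first): 74 3C 83 CA 77 4C.
Little-endian: lowest address holds the least-significant byte.
So at ascending addresses the bytes are 4C 77 CA 83 3C 74.

4C 77 CA 83 3C 74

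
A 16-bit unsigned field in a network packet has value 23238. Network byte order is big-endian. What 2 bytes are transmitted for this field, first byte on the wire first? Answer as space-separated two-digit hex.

23238 in hexadecimal, padded to 16 bits, is 0x5AC6.
Split into bytes (most-significant first): 5A C6.
Big-endian: lowest address holds the most-significant byte.
So the memory order matches the most-significant-first order: 5A C6.

5A C6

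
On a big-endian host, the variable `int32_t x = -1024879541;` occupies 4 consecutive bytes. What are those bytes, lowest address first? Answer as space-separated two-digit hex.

Two's complement of -1024879541 in 32 bits: 1024879541 = 0x3D166BB5; invert → 0xC2E9944A; add 1 → 0xC2E9944B.
Split into bytes (most-significant first): C2 E9 94 4B.
Big-endian stores the most-significant byte at the lowest address.
So the memory order matches the most-significant-first order: C2 E9 94 4B.

C2 E9 94 4B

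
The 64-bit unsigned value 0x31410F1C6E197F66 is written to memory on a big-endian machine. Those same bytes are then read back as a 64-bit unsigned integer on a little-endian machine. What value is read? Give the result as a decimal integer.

7385649874618761521

Stored big-endian, the bytes at ascending addresses are 31 41 0F 1C 6E 19 7F 66.
Read back as little-endian, the first byte is least significant, giving 0x667F196E1C0F4131.
0x667F196E1C0F4131 = 7385649874618761521.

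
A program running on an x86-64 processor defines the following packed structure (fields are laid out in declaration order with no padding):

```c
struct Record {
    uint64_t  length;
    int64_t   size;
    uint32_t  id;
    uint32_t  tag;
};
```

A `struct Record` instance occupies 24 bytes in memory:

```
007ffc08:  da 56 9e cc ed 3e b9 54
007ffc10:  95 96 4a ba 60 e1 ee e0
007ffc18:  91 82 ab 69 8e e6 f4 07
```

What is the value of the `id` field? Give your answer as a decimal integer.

1772847761

`id` follows `length` (8 B), `size` (8 B), so it starts at offset 8 + 8 = 16 and occupies 4 bytes.
Bytes at offsets 16..19: 91 82 AB 69.
Little-endian stores the least-significant byte at the lowest address.
Reassemble most-significant byte first: 69 AB 82 91 → 0x69AB8291.
0x69AB8291 = 1772847761.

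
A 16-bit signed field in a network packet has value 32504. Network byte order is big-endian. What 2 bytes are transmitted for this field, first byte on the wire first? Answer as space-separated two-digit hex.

32504 in hexadecimal, padded to 16 bits, is 0x7EF8.
Split into bytes (most-significant first): 7E F8.
Big-endian stores the most-significant byte at the lowest address.
So the memory order matches the most-significant-first order: 7E F8.

7E F8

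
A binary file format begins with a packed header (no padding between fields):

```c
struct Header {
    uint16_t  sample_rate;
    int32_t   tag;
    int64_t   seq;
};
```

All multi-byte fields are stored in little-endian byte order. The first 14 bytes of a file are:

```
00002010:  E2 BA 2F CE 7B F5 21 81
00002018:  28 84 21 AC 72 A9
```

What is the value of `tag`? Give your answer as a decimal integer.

-176435665

`tag` follows `sample_rate` (2 bytes), so it starts at byte offset 2 and occupies 4 bytes.
Bytes at offsets 2..5: 2F CE 7B F5.
In little-endian order the low byte comes first in memory.
Reassemble most-significant byte first: F5 7B CE 2F → 0xF57BCE2F.
Top bit is set, so as a signed 32-bit value this is 0xF57BCE2F − 2^32 = -176435665.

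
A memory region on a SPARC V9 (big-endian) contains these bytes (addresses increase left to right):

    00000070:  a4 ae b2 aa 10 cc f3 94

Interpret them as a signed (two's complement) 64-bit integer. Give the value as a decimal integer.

-6580125562045664364

Big-endian stores the most-significant byte at the lowest address.
The bytes are already most-significant first: 0xA4AEB2AA10CCF394.
Top bit is set, so as a signed 64-bit value this is 0xA4AEB2AA10CCF394 − 2^64 = -6580125562045664364.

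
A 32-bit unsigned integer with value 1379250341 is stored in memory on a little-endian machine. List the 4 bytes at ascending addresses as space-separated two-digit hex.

1379250341 in hexadecimal, padded to 32 bits, is 0x5235B0A5.
Split into bytes (most-significant first): 52 35 B0 A5.
In little-endian order the low byte comes first in memory.
So at ascending addresses the bytes are A5 B0 35 52.

A5 B0 35 52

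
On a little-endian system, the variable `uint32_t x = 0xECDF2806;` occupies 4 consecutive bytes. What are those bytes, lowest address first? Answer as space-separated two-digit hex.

06 28 DF EC

Split into bytes (most-significant first): EC DF 28 06.
Little-endian stores the least-significant byte at the lowest address.
So at ascending addresses the bytes are 06 28 DF EC.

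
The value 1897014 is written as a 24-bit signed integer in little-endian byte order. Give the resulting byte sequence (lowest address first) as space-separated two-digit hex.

1897014 in hexadecimal, padded to 24 bits, is 0x1CF236.
Split into bytes (most-significant first): 1C F2 36.
Little-endian: lowest address holds the least-significant byte.
So at ascending addresses the bytes are 36 F2 1C.

36 F2 1C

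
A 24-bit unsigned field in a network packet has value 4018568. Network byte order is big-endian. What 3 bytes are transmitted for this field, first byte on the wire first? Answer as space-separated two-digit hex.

4018568 in hexadecimal, padded to 24 bits, is 0x3D5188.
Split into bytes (most-significant first): 3D 51 88.
In big-endian order the high byte comes first in memory.
So the memory order matches the most-significant-first order: 3D 51 88.

3D 51 88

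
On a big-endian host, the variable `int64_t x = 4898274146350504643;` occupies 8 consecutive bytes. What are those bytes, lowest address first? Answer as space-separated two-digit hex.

43 FA 2A 62 49 B3 9A C3

4898274146350504643 in hexadecimal, padded to 64 bits, is 0x43FA2A6249B39AC3.
Split into bytes (most-significant first): 43 FA 2A 62 49 B3 9A C3.
Big-endian stores the most-significant byte at the lowest address.
So the memory order matches the most-significant-first order: 43 FA 2A 62 49 B3 9A C3.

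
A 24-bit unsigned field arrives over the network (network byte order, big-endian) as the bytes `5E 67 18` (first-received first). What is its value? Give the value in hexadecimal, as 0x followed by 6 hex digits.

0x5E6718

Big-endian: lowest address holds the most-significant byte.
The bytes are already most-significant first: 0x5E6718.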